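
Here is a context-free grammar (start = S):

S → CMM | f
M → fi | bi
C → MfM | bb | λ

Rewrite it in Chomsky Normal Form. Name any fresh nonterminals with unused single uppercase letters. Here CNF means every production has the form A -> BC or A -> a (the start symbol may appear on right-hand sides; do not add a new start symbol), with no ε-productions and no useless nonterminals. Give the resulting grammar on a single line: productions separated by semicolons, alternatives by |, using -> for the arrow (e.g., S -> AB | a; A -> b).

S -> f | CF | MM; A -> f; B -> b; C -> BB | ME; D -> i; E -> AM; F -> MM; M -> AD | BD

Nullable: {C}; after ε-elimination: S -> f | MM | CMM; C -> bb | MfM; M -> bi | fi.
No unit productions to eliminate.
TERM: introduce B -> b, A -> f, D -> i and substitute in every rule of length ≥2.
BIN: C -> MAM becomes C -> ME, E -> AM; S -> CMM becomes S -> CF, F -> MM.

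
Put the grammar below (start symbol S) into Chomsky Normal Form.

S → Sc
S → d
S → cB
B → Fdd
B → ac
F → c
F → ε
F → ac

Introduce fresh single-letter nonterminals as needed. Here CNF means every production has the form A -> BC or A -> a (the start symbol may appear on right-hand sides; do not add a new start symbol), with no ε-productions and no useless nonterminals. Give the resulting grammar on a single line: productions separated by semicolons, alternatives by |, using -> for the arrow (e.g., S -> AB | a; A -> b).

S -> d | DB | SD; A -> d; B -> AA | CD | FE; C -> a; D -> c; E -> AA; F -> c | CD

Nullable: {F}; after ε-elimination: S -> d | Sc | cB; B -> ac | dd | Fdd; F -> c | ac.
No unit productions to eliminate.
TERM: introduce C -> a, D -> c, A -> d and substitute in every rule of length ≥2.
BIN: B -> FAA becomes B -> FE, E -> AA.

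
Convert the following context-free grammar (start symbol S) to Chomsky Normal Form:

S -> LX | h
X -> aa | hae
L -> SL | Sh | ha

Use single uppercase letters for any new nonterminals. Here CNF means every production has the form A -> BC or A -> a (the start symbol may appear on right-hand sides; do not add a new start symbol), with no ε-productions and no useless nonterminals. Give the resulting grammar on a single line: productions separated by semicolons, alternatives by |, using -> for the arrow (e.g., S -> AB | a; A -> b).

No ε-productions.
No unit productions to eliminate.
TERM: introduce B -> a, C -> e, A -> h and substitute in every rule of length ≥2.
BIN: X -> ABC becomes X -> AD, D -> BC.

S -> h | LX; A -> h; B -> a; C -> e; D -> BC; L -> AB | SA | SL; X -> AD | BB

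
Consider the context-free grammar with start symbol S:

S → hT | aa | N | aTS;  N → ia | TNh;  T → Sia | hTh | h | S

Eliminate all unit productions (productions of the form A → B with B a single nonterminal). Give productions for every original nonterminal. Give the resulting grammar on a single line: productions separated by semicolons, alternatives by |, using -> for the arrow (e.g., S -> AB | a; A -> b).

S -> aa | hT | ia | TNh | aTS; N -> ia | TNh; T -> h | aa | hT | ia | Sia | TNh | aTS | hTh

Unit productions: S->N, T->S.
Unit pairs (A ⇒* B via units): (S,N), (T,N), (T,S).
S: inherits non-unit rules of {N, S} → TNh | aTS | aa | hT | ia.
N: inherits non-unit rules of {N} → TNh | ia.
T: inherits non-unit rules of {N, S, T} → Sia | TNh | aTS | aa | h | hT | hTh | ia.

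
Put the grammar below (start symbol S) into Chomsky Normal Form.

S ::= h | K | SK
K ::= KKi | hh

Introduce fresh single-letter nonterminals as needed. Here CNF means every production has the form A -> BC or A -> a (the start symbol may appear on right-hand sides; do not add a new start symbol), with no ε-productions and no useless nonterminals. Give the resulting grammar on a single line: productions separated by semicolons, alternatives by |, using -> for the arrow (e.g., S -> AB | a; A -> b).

No ε-productions.
After unit-elimination: S -> h | SK | hh | KKi; K -> hh | KKi.
TERM: introduce B -> h, A -> i and substitute in every rule of length ≥2.
BIN: K -> KKA becomes K -> KC, C -> KA; S -> KKA becomes S -> KD, D -> KA.

S -> h | BB | KD | SK; A -> i; B -> h; C -> KA; D -> KA; K -> BB | KC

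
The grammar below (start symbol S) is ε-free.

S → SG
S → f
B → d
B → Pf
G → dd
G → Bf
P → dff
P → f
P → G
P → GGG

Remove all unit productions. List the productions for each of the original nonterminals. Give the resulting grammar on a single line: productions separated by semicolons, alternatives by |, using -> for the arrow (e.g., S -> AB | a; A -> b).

Unit productions: P->G.
Unit pairs (A ⇒* B via units): (P,G).
S: inherits non-unit rules of {S} → SG | f.
B: inherits non-unit rules of {B} → Pf | d.
G: inherits non-unit rules of {G} → Bf | dd.
P: inherits non-unit rules of {G, P} → Bf | GGG | dd | dff | f.

S -> f | SG; B -> d | Pf; G -> Bf | dd; P -> f | Bf | dd | GGG | dff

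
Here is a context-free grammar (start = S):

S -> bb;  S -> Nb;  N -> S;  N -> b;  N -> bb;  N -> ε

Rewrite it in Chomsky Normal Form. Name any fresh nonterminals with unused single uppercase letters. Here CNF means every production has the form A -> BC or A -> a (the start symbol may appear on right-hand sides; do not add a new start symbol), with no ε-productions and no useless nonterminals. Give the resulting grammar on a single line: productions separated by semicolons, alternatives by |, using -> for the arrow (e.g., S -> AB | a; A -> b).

S -> b | AA | NA; A -> b; N -> b | AA | NA

Nullable: {N}; after ε-elimination: S -> b | Nb | bb; N -> S | b | bb.
After unit-elimination: S -> b | Nb | bb; N -> b | Nb | bb.
TERM: introduce A -> b and substitute in every rule of length ≥2.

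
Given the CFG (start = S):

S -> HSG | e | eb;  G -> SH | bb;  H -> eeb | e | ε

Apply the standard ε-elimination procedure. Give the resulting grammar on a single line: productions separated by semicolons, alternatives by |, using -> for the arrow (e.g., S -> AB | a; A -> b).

Nullable set: {H}.
S -> HSG: H nullable, giving HSG | SG.
G -> SH: H nullable, giving S | SH.
Drop H -> ε.
Unchanged (no nullable symbols): S -> e; S -> eb; G -> bb; H -> e; H -> eeb.

S -> e | SG | eb | HSG; G -> S | SH | bb; H -> e | eeb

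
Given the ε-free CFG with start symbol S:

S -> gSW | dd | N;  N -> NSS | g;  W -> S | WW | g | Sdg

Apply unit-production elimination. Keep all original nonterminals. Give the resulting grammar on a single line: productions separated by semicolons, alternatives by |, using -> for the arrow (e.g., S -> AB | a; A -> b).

S -> g | dd | NSS | gSW; N -> g | NSS; W -> g | WW | dd | NSS | Sdg | gSW

Unit productions: S->N, W->S.
Unit pairs (A ⇒* B via units): (S,N), (W,N), (W,S).
S: inherits non-unit rules of {N, S} → NSS | dd | g | gSW.
N: inherits non-unit rules of {N} → NSS | g.
W: inherits non-unit rules of {N, S, W} → NSS | Sdg | WW | dd | g | gSW.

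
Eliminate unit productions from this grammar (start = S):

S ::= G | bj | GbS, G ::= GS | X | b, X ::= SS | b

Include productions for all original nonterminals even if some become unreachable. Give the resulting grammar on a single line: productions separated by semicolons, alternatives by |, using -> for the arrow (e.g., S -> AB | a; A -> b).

Unit productions: G->X, S->G.
Unit pairs (A ⇒* B via units): (G,X), (S,G), (S,X).
S: inherits non-unit rules of {G, S, X} → GS | GbS | SS | b | bj.
G: inherits non-unit rules of {G, X} → GS | SS | b.
X: inherits non-unit rules of {X} → SS | b.

S -> b | GS | SS | bj | GbS; G -> b | GS | SS; X -> b | SS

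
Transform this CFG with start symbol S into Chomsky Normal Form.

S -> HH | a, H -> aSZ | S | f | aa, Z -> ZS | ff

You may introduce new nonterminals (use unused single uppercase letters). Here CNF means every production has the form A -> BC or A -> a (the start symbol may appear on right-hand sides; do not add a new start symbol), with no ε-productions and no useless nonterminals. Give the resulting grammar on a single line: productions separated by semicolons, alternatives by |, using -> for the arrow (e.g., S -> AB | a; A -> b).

S -> a | HH; A -> a; B -> f; C -> SZ; H -> a | f | AA | AC | HH; Z -> BB | ZS

No ε-productions.
After unit-elimination: S -> a | HH; H -> a | f | HH | aa | aSZ; Z -> ZS | ff.
TERM: introduce A -> a, B -> f and substitute in every rule of length ≥2.
BIN: H -> ASZ becomes H -> AC, C -> SZ.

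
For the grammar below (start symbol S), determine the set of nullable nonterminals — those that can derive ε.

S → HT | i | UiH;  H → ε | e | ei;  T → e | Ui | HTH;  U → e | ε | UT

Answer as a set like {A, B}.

{H, U}

Directly nullable (have an ε-rule): {H, U}.
Not nullable: S, T — each has a terminal in every rule's right-hand side or depends on a non-nullable symbol.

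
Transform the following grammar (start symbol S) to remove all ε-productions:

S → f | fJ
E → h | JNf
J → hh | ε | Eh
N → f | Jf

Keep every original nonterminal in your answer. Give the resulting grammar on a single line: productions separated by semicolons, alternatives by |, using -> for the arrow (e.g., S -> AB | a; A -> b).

S -> f | fJ; E -> h | Nf | JNf; J -> Eh | hh; N -> f | Jf

Nullable set: {J}.
S -> fJ: J nullable, giving f | fJ.
E -> JNf: J nullable, giving JNf | Nf.
Drop J -> ε.
N -> Jf: J nullable, giving Jf | f.
Unchanged (no nullable symbols): S -> f; E -> h; J -> Eh; J -> hh; N -> f.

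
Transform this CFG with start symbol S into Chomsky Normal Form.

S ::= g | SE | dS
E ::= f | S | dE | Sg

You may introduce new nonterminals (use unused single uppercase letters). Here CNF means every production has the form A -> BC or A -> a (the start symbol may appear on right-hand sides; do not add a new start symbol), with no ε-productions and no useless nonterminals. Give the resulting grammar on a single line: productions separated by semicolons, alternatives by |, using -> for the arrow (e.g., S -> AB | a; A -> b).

No ε-productions.
After unit-elimination: S -> g | SE | dS; E -> f | g | SE | Sg | dE | dS.
TERM: introduce B -> d, A -> g and substitute in every rule of length ≥2.

S -> g | BS | SE; A -> g; B -> d; E -> f | g | BE | BS | SA | SE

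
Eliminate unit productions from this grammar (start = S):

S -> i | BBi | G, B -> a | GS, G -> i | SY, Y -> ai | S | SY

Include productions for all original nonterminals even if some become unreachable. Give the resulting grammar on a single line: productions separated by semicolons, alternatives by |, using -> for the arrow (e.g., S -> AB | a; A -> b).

Unit productions: S->G, Y->S.
Unit pairs (A ⇒* B via units): (S,G), (Y,G), (Y,S).
S: inherits non-unit rules of {G, S} → BBi | SY | i.
B: inherits non-unit rules of {B} → GS | a.
G: inherits non-unit rules of {G} → SY | i.
Y: inherits non-unit rules of {G, S, Y} → BBi | SY | ai | i.

S -> i | SY | BBi; B -> a | GS; G -> i | SY; Y -> i | SY | ai | BBi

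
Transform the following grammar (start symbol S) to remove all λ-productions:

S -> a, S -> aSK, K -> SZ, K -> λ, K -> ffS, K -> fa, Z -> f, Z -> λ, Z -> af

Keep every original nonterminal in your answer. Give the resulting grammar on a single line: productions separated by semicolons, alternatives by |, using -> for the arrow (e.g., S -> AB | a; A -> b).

Nullable set: {K, Z}.
S -> aSK: K nullable, giving aS | aSK.
Drop K -> λ.
K -> SZ: Z nullable, giving S | SZ.
Drop Z -> λ.
Unchanged (no nullable symbols): S -> a; K -> fa; K -> ffS; Z -> af; Z -> f.

S -> a | aS | aSK; K -> S | SZ | fa | ffS; Z -> f | af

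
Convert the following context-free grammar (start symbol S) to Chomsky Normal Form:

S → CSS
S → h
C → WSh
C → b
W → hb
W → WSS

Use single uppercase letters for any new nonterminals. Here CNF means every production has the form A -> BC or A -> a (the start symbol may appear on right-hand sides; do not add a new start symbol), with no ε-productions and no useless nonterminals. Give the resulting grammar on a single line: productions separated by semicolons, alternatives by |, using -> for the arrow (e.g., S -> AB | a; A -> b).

No ε-productions.
No unit productions to eliminate.
TERM: introduce B -> b, A -> h and substitute in every rule of length ≥2.
BIN: C -> WSA becomes C -> WD, D -> SA; S -> CSS becomes S -> CE, E -> SS; W -> WSS becomes W -> WF, F -> SS.

S -> h | CE; A -> h; B -> b; C -> b | WD; D -> SA; E -> SS; F -> SS; W -> AB | WF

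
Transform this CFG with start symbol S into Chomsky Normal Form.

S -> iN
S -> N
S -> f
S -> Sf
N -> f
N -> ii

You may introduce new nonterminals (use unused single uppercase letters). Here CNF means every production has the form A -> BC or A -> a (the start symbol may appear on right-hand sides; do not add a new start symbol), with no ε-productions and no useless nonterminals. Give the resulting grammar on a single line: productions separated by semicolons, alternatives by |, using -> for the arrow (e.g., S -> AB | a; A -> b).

No ε-productions.
After unit-elimination: S -> f | Sf | iN | ii; N -> f | ii.
TERM: introduce B -> f, A -> i and substitute in every rule of length ≥2.

S -> f | AA | AN | SB; A -> i; B -> f; N -> f | AA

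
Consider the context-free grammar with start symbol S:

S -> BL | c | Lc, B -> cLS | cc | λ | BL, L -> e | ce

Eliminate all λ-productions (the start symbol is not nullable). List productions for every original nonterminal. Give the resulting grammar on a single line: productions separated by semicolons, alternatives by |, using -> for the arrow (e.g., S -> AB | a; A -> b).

S -> L | c | BL | Lc; B -> L | BL | cc | cLS; L -> e | ce

Nullable set: {B}.
S -> BL: B nullable, giving BL | L.
Drop B -> λ.
B -> BL: B nullable, giving BL | L.
Unchanged (no nullable symbols): S -> Lc; S -> c; B -> cLS; B -> cc; L -> ce; L -> e.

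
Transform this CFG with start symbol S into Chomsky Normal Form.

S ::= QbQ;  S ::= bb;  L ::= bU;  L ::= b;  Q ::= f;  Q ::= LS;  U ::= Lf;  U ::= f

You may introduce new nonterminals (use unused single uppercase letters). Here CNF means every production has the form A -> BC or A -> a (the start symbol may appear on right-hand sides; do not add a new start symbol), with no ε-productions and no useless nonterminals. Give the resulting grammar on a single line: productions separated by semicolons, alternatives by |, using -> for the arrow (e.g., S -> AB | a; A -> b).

S -> AA | QC; A -> b; B -> f; C -> AQ; L -> b | AU; Q -> f | LS; U -> f | LB

No ε-productions.
No unit productions to eliminate.
TERM: introduce A -> b, B -> f and substitute in every rule of length ≥2.
BIN: S -> QAQ becomes S -> QC, C -> AQ.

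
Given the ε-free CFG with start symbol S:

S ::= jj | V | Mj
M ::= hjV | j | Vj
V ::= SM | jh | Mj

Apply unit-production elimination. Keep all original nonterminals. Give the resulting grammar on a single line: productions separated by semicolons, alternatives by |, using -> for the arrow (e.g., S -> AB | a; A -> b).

S -> Mj | SM | jh | jj; M -> j | Vj | hjV; V -> Mj | SM | jh

Unit productions: S->V.
Unit pairs (A ⇒* B via units): (S,V).
S: inherits non-unit rules of {S, V} → Mj | SM | jh | jj.
M: inherits non-unit rules of {M} → Vj | hjV | j.
V: inherits non-unit rules of {V} → Mj | SM | jh.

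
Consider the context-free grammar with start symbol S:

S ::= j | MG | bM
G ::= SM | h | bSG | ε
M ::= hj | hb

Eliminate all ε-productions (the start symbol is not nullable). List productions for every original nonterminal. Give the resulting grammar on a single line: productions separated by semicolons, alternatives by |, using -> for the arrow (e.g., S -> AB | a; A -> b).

S -> M | j | MG | bM; G -> h | SM | bS | bSG; M -> hb | hj

Nullable set: {G}.
S -> MG: G nullable, giving M | MG.
Drop G -> ε.
G -> bSG: G nullable, giving bS | bSG.
Unchanged (no nullable symbols): S -> bM; S -> j; G -> SM; G -> h; M -> hb; M -> hj.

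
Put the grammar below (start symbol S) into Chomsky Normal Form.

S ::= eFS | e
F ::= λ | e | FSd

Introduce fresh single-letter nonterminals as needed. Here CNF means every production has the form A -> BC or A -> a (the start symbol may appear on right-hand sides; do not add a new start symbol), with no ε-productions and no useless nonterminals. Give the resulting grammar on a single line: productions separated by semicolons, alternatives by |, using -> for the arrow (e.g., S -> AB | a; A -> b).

Nullable: {F}; after ε-elimination: S -> e | eS | eFS; F -> e | Sd | FSd.
No unit productions to eliminate.
TERM: introduce A -> d, B -> e and substitute in every rule of length ≥2.
BIN: F -> FSA becomes F -> FC, C -> SA; S -> BFS becomes S -> BD, D -> FS.

S -> e | BD | BS; A -> d; B -> e; C -> SA; D -> FS; F -> e | FC | SA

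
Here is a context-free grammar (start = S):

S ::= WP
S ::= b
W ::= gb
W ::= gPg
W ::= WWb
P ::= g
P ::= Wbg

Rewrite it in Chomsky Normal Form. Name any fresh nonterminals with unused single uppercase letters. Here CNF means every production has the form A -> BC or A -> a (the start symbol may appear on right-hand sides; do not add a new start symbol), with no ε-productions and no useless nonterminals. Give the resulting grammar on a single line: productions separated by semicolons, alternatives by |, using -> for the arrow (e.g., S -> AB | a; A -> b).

S -> b | WP; A -> b; B -> g; C -> AB; D -> PB; E -> WA; P -> g | WC; W -> BA | BD | WE

No ε-productions.
No unit productions to eliminate.
TERM: introduce A -> b, B -> g and substitute in every rule of length ≥2.
BIN: P -> WAB becomes P -> WC, C -> AB; W -> BPB becomes W -> BD, D -> PB; W -> WWA becomes W -> WE, E -> WA.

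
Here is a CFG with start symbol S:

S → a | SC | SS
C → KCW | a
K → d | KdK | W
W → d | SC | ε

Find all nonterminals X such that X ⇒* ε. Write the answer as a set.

Directly nullable (have an ε-rule): {W}.
K is nullable via K -> W (every symbol on the right is already known nullable).
Not nullable: C, S — each has a terminal in every rule's right-hand side or depends on a non-nullable symbol.

{K, W}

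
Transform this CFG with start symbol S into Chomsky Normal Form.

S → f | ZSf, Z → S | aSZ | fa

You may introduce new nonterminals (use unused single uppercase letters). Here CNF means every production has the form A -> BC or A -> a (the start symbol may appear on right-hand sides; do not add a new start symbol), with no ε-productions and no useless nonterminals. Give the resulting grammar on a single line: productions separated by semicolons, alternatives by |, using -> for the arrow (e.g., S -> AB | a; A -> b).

No ε-productions.
After unit-elimination: S -> f | ZSf; Z -> f | fa | ZSf | aSZ.
TERM: introduce B -> a, A -> f and substitute in every rule of length ≥2.
BIN: S -> ZSA becomes S -> ZC, C -> SA; Z -> BSZ becomes Z -> BD, D -> SZ; Z -> ZSA becomes Z -> ZE, E -> SA.

S -> f | ZC; A -> f; B -> a; C -> SA; D -> SZ; E -> SA; Z -> f | AB | BD | ZE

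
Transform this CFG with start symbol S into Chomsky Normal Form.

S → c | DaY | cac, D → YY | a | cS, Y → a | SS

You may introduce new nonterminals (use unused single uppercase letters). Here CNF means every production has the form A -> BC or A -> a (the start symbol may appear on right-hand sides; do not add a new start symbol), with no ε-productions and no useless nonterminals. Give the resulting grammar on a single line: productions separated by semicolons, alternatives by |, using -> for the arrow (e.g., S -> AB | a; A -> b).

No ε-productions.
No unit productions to eliminate.
TERM: introduce B -> a, A -> c and substitute in every rule of length ≥2.
BIN: S -> ABA becomes S -> AC, C -> BA; S -> DBY becomes S -> DE, E -> BY.

S -> c | AC | DE; A -> c; B -> a; C -> BA; D -> a | AS | YY; E -> BY; Y -> a | SS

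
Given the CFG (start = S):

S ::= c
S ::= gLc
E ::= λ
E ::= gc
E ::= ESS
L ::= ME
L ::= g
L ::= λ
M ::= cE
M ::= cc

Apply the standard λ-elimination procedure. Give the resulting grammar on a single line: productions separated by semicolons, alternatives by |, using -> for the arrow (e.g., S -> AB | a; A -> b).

Nullable set: {E, L}.
S -> gLc: L nullable, giving gLc | gc.
Drop E -> λ.
E -> ESS: E nullable, giving ESS | SS.
Drop L -> λ.
L -> ME: E nullable, giving M | ME.
M -> cE: E nullable, giving c | cE.
Unchanged (no nullable symbols): S -> c; E -> gc; L -> g; M -> cc.

S -> c | gc | gLc; E -> SS | gc | ESS; L -> M | g | ME; M -> c | cE | cc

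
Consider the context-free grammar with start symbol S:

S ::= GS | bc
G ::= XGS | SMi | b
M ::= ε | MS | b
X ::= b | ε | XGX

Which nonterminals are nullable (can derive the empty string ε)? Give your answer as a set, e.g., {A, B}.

Directly nullable (have an ε-rule): {M, X}.
Not nullable: G, S — each has a terminal in every rule's right-hand side or depends on a non-nullable symbol.

{M, X}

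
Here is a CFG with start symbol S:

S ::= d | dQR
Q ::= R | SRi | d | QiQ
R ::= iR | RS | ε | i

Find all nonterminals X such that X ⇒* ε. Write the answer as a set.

{Q, R}

Directly nullable (have an ε-rule): {R}.
Q is nullable via Q -> R (every symbol on the right is already known nullable).
Not nullable: S — each has a terminal in every rule's right-hand side or depends on a non-nullable symbol.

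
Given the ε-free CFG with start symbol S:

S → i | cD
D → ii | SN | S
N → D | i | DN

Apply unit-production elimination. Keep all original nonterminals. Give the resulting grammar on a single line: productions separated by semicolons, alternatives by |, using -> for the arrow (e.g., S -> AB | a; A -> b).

S -> i | cD; D -> i | SN | cD | ii; N -> i | DN | SN | cD | ii

Unit productions: D->S, N->D.
Unit pairs (A ⇒* B via units): (D,S), (N,D), (N,S).
S: inherits non-unit rules of {S} → cD | i.
D: inherits non-unit rules of {D, S} → SN | cD | i | ii.
N: inherits non-unit rules of {D, N, S} → DN | SN | cD | i | ii.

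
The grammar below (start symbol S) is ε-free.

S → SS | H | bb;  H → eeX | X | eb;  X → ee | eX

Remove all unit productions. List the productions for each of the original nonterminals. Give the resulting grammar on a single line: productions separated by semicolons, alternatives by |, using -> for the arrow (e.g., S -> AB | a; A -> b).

S -> SS | bb | eX | eb | ee | eeX; H -> eX | eb | ee | eeX; X -> eX | ee

Unit productions: H->X, S->H.
Unit pairs (A ⇒* B via units): (H,X), (S,H), (S,X).
S: inherits non-unit rules of {H, S, X} → SS | bb | eX | eb | ee | eeX.
H: inherits non-unit rules of {H, X} → eX | eb | ee | eeX.
X: inherits non-unit rules of {X} → eX | ee.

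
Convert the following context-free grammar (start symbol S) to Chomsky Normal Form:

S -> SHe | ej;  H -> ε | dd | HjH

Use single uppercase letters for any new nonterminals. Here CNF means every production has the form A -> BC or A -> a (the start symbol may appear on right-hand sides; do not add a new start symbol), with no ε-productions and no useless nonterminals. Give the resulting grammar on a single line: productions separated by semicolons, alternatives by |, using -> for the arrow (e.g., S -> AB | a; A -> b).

Nullable: {H}; after ε-elimination: S -> Se | ej | SHe; H -> j | Hj | dd | jH | HjH.
No unit productions to eliminate.
TERM: introduce B -> d, C -> e, A -> j and substitute in every rule of length ≥2.
BIN: H -> HAH becomes H -> HD, D -> AH; S -> SHC becomes S -> SE, E -> HC.

S -> CA | SC | SE; A -> j; B -> d; C -> e; D -> AH; E -> HC; H -> j | AH | BB | HA | HD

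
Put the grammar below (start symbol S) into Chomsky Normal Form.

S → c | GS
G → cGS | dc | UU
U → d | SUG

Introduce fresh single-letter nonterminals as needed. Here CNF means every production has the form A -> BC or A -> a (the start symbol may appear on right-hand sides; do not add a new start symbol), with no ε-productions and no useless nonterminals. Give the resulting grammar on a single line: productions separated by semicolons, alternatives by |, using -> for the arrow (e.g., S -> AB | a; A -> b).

S -> c | GS; A -> c; B -> d; C -> GS; D -> UG; G -> AC | BA | UU; U -> d | SD

No ε-productions.
No unit productions to eliminate.
TERM: introduce A -> c, B -> d and substitute in every rule of length ≥2.
BIN: G -> AGS becomes G -> AC, C -> GS; U -> SUG becomes U -> SD, D -> UG.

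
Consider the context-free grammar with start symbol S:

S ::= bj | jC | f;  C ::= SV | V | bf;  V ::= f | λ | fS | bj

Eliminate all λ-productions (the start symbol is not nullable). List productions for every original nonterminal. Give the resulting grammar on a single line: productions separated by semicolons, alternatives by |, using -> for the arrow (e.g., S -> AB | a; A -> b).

S -> f | j | bj | jC; C -> S | V | SV | bf; V -> f | bj | fS

Nullable set: {C, V}.
S -> jC: C nullable, giving j | jC.
C -> SV: V nullable, giving S | SV.
C -> V: V nullable, giving V.
Drop V -> λ.
Unchanged (no nullable symbols): S -> bj; S -> f; C -> bf; V -> bj; V -> f; V -> fS.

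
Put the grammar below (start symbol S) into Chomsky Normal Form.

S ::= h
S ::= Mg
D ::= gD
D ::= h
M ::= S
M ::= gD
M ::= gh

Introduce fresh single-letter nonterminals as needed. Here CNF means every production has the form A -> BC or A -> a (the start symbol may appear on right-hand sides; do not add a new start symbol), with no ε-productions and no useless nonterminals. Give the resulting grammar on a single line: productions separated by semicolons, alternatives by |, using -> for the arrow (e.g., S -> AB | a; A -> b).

No ε-productions.
After unit-elimination: S -> h | Mg; D -> h | gD; M -> h | Mg | gD | gh.
TERM: introduce A -> g, B -> h and substitute in every rule of length ≥2.

S -> h | MA; A -> g; B -> h; D -> h | AD; M -> h | AB | AD | MA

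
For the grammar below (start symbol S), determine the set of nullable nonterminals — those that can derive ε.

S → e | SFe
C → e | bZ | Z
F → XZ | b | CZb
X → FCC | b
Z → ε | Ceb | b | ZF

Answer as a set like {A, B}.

{C, Z}

Directly nullable (have an ε-rule): {Z}.
C is nullable via C -> Z (every symbol on the right is already known nullable).
Not nullable: F, S, X — each has a terminal in every rule's right-hand side or depends on a non-nullable symbol.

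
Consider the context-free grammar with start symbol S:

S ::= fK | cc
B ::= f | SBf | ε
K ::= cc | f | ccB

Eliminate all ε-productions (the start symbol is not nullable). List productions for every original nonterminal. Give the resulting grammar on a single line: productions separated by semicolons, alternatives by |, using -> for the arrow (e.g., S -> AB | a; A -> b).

Nullable set: {B}.
Drop B -> ε.
B -> SBf: B nullable, giving SBf | Sf.
K -> ccB: B nullable, giving cc | ccB.
Unchanged (no nullable symbols): S -> cc; S -> fK; B -> f; K -> cc; K -> f.

S -> cc | fK; B -> f | Sf | SBf; K -> f | cc | ccB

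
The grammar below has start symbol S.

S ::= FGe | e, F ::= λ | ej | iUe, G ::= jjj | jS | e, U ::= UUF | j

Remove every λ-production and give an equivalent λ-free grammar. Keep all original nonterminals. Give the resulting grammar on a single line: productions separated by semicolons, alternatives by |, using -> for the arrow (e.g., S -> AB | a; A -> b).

S -> e | Ge | FGe; F -> ej | iUe; G -> e | jS | jjj; U -> j | UU | UUF

Nullable set: {F}.
S -> FGe: F nullable, giving FGe | Ge.
Drop F -> λ.
U -> UUF: F nullable, giving UU | UUF.
Unchanged (no nullable symbols): S -> e; F -> ej; F -> iUe; G -> e; G -> jS; G -> jjj; U -> j.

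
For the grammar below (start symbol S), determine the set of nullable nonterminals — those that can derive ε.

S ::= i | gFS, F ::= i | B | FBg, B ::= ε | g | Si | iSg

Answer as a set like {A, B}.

{B, F}

Directly nullable (have an ε-rule): {B}.
F is nullable via F -> B (every symbol on the right is already known nullable).
Not nullable: S — each has a terminal in every rule's right-hand side or depends on a non-nullable symbol.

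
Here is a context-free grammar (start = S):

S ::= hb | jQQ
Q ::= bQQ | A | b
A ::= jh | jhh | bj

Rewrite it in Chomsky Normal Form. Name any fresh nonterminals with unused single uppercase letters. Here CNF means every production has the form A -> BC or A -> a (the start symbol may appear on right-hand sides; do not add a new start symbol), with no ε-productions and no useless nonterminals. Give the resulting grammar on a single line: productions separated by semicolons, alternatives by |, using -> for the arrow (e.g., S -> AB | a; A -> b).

No ε-productions.
After unit-elimination: S -> hb | jQQ; A -> bj | jh | jhh; Q -> b | bj | jh | bQQ | jhh.
TERM: introduce B -> b, D -> h, C -> j and substitute in every rule of length ≥2.
BIN: A -> CDD becomes A -> CE, E -> DD; Q -> BQQ becomes Q -> BF, F -> QQ; Q -> CDD becomes Q -> CG, G -> DD; S -> CQQ becomes S -> CH, H -> QQ.
Drop unreachable/unproductive: A.

S -> CH | DB; B -> b; C -> j; D -> h; F -> QQ; G -> DD; H -> QQ; Q -> b | BC | BF | CD | CG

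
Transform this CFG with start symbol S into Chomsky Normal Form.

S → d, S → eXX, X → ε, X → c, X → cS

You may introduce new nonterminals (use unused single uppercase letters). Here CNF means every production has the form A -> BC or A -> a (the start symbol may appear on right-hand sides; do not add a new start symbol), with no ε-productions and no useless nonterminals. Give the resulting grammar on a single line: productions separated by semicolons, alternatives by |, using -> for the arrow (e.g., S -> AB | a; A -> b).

Nullable: {X}; after ε-elimination: S -> d | e | eX | eXX; X -> c | cS.
No unit productions to eliminate.
TERM: introduce B -> c, A -> e and substitute in every rule of length ≥2.
BIN: S -> AXX becomes S -> AC, C -> XX.

S -> d | e | AC | AX; A -> e; B -> c; C -> XX; X -> c | BS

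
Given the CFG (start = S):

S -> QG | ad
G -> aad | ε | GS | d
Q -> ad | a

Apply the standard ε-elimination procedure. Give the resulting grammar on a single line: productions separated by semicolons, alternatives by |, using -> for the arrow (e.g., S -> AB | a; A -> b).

Nullable set: {G}.
S -> QG: G nullable, giving Q | QG.
Drop G -> ε.
G -> GS: G nullable, giving GS | S.
Unchanged (no nullable symbols): S -> ad; G -> aad; G -> d; Q -> a; Q -> ad.

S -> Q | QG | ad; G -> S | d | GS | aad; Q -> a | ad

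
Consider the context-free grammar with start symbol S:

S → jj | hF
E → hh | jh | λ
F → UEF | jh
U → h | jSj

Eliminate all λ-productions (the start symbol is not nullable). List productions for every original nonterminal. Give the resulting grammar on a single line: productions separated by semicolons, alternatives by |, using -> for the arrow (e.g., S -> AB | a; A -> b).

Nullable set: {E}.
Drop E -> λ.
F -> UEF: E nullable, giving UEF | UF.
Unchanged (no nullable symbols): S -> hF; S -> jj; E -> hh; E -> jh; F -> jh; U -> h; U -> jSj.

S -> hF | jj; E -> hh | jh; F -> UF | jh | UEF; U -> h | jSj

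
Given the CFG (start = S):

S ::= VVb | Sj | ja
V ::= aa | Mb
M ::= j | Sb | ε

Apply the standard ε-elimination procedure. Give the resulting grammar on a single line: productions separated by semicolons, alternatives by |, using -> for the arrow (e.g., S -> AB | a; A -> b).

Nullable set: {M}.
Drop M -> ε.
V -> Mb: M nullable, giving Mb | b.
Unchanged (no nullable symbols): S -> Sj; S -> VVb; S -> ja; M -> Sb; M -> j; V -> aa.

S -> Sj | ja | VVb; M -> j | Sb; V -> b | Mb | aa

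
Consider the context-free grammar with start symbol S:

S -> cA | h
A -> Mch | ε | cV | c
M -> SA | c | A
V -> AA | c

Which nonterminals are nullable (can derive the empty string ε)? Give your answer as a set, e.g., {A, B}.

Directly nullable (have an ε-rule): {A}.
M is nullable via M -> A (every symbol on the right is already known nullable).
V is nullable via V -> AA (every symbol on the right is already known nullable).
Not nullable: S — each has a terminal in every rule's right-hand side or depends on a non-nullable symbol.

{A, M, V}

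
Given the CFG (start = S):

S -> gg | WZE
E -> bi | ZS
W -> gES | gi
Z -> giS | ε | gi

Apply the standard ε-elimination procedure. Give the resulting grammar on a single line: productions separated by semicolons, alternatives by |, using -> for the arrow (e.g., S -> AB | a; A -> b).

S -> WE | gg | WZE; E -> S | ZS | bi; W -> gi | gES; Z -> gi | giS

Nullable set: {Z}.
S -> WZE: Z nullable, giving WE | WZE.
E -> ZS: Z nullable, giving S | ZS.
Drop Z -> ε.
Unchanged (no nullable symbols): S -> gg; E -> bi; W -> gES; W -> gi; Z -> gi; Z -> giS.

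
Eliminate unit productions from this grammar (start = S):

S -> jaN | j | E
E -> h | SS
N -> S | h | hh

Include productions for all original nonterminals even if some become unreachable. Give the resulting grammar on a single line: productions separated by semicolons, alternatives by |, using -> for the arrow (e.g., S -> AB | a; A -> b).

Unit productions: N->S, S->E.
Unit pairs (A ⇒* B via units): (N,E), (N,S), (S,E).
S: inherits non-unit rules of {E, S} → SS | h | j | jaN.
E: inherits non-unit rules of {E} → SS | h.
N: inherits non-unit rules of {E, N, S} → SS | h | hh | j | jaN.

S -> h | j | SS | jaN; E -> h | SS; N -> h | j | SS | hh | jaN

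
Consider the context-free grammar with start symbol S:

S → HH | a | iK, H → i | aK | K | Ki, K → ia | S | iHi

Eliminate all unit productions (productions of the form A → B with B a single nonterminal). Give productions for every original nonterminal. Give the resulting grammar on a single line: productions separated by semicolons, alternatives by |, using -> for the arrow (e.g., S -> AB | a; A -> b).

S -> a | HH | iK; H -> a | i | HH | Ki | aK | iK | ia | iHi; K -> a | HH | iK | ia | iHi

Unit productions: H->K, K->S.
Unit pairs (A ⇒* B via units): (H,K), (H,S), (K,S).
S: inherits non-unit rules of {S} → HH | a | iK.
H: inherits non-unit rules of {H, K, S} → HH | Ki | a | aK | i | iHi | iK | ia.
K: inherits non-unit rules of {K, S} → HH | a | iHi | iK | ia.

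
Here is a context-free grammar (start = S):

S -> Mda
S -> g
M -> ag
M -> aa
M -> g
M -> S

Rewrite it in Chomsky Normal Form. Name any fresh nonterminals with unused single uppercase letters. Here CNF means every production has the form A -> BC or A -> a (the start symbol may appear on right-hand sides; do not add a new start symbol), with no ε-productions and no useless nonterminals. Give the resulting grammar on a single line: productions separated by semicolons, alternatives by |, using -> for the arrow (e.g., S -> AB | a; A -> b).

No ε-productions.
After unit-elimination: S -> g | Mda; M -> g | aa | ag | Mda.
TERM: introduce B -> a, A -> d, C -> g and substitute in every rule of length ≥2.
BIN: M -> MAB becomes M -> MD, D -> AB; S -> MAB becomes S -> ME, E -> AB.

S -> g | ME; A -> d; B -> a; C -> g; D -> AB; E -> AB; M -> g | BB | BC | MD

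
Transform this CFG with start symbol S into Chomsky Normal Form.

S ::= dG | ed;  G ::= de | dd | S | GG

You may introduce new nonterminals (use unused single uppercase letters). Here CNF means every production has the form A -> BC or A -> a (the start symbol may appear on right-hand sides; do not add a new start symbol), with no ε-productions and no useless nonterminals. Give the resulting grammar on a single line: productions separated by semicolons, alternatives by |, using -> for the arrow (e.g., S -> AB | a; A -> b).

S -> AG | BA; A -> d; B -> e; G -> AA | AB | AG | BA | GG

No ε-productions.
After unit-elimination: S -> dG | ed; G -> GG | dG | dd | de | ed.
TERM: introduce A -> d, B -> e and substitute in every rule of length ≥2.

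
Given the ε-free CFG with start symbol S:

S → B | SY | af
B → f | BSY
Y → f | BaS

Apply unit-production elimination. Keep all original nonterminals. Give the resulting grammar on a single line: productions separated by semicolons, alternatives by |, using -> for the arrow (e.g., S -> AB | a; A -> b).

Unit productions: S->B.
Unit pairs (A ⇒* B via units): (S,B).
S: inherits non-unit rules of {B, S} → BSY | SY | af | f.
B: inherits non-unit rules of {B} → BSY | f.
Y: inherits non-unit rules of {Y} → BaS | f.

S -> f | SY | af | BSY; B -> f | BSY; Y -> f | BaS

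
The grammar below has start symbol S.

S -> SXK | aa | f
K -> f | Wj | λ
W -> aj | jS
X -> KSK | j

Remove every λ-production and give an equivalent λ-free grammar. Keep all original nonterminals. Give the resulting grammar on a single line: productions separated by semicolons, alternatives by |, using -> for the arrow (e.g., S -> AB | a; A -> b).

Nullable set: {K}.
S -> SXK: K nullable, giving SX | SXK.
Drop K -> λ.
X -> KSK: K, K nullable, giving KS | KSK | S | SK.
Unchanged (no nullable symbols): S -> aa; S -> f; K -> Wj; K -> f; W -> aj; W -> jS; X -> j.

S -> f | SX | aa | SXK; K -> f | Wj; W -> aj | jS; X -> S | j | KS | SK | KSK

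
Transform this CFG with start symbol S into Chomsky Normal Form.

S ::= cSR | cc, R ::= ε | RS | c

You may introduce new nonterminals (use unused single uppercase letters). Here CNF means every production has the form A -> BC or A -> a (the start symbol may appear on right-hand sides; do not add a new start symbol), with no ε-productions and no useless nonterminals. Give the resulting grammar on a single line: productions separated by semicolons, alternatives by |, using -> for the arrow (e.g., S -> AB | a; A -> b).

Nullable: {R}; after ε-elimination: S -> cS | cc | cSR; R -> S | c | RS.
After unit-elimination: S -> cS | cc | cSR; R -> c | RS | cS | cc | cSR.
TERM: introduce A -> c and substitute in every rule of length ≥2.
BIN: R -> ASR becomes R -> AB, B -> SR; S -> ASR becomes S -> AC, C -> SR.

S -> AA | AC | AS; A -> c; B -> SR; C -> SR; R -> c | AA | AB | AS | RS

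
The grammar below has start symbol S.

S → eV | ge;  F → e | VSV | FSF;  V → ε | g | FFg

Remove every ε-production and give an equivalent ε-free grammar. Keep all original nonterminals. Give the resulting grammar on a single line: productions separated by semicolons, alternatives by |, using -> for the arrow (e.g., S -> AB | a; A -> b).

S -> e | eV | ge; F -> S | e | SV | VS | FSF | VSV; V -> g | FFg

Nullable set: {V}.
S -> eV: V nullable, giving e | eV.
F -> VSV: V, V nullable, giving S | SV | VS | VSV.
Drop V -> ε.
Unchanged (no nullable symbols): S -> ge; F -> FSF; F -> e; V -> FFg; V -> g.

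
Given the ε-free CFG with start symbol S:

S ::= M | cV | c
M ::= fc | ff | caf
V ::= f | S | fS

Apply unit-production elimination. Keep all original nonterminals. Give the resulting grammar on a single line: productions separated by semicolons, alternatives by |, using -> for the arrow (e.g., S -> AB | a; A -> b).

S -> c | cV | fc | ff | caf; M -> fc | ff | caf; V -> c | f | cV | fS | fc | ff | caf

Unit productions: S->M, V->S.
Unit pairs (A ⇒* B via units): (S,M), (V,M), (V,S).
S: inherits non-unit rules of {M, S} → c | cV | caf | fc | ff.
M: inherits non-unit rules of {M} → caf | fc | ff.
V: inherits non-unit rules of {M, S, V} → c | cV | caf | f | fS | fc | ff.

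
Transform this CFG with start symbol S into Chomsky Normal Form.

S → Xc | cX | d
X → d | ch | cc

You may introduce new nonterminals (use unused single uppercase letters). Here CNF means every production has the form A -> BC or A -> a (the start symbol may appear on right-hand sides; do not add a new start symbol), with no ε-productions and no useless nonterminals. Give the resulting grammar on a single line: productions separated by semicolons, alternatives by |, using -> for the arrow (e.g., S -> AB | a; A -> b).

S -> d | AX | XA; A -> c; B -> h; X -> d | AA | AB

No ε-productions.
No unit productions to eliminate.
TERM: introduce A -> c, B -> h and substitute in every rule of length ≥2.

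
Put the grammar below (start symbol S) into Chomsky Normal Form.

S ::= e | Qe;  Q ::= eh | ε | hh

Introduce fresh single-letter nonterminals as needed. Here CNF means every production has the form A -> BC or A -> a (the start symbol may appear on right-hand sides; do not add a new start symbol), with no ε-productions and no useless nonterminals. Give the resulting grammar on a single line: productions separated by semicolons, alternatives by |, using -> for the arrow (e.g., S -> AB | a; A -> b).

Nullable: {Q}; after ε-elimination: S -> e | Qe; Q -> eh | hh.
No unit productions to eliminate.
TERM: introduce A -> e, B -> h and substitute in every rule of length ≥2.

S -> e | QA; A -> e; B -> h; Q -> AB | BB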